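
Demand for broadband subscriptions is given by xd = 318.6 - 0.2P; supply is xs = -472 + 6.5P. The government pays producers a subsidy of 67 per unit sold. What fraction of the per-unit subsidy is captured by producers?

Pre-subsidy: 318.6 - 0.2P = -472 + 6.5P gives P* = 118, x* = 295.
With the subsidy, sellers receive Ps = Pb + 67 for each unit, where Pb is the price buyers pay.
Supply in terms of Pb becomes xs = -472 + 6.5(Pb + 67) = -36.5 + 6.5Pb. Setting this equal to demand: 318.6 - 0.2Pb = -36.5 + 6.5Pb, so Pb = 53.
Sellers receive Ps = 53 + 67 = 120; x' = 318.6 − 0.2·53 = 308.
Buyers' price falls by P* − Pb = 118 − 53 = 65; sellers' price rises by Ps − P* = 120 − 118 = 2.
So producers capture 2/67 = 2/67 of each unit of subsidy.

Producer share = 2/67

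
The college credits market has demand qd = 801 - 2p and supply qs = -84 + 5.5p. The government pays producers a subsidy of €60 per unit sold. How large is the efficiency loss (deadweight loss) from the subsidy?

Pre-subsidy: 801 - 2p = -84 + 5.5p gives p* = 118, q* = 565.
With the subsidy, sellers receive ps = pb + 60 for each unit, where pb is the price buyers pay.
Supply in terms of pb becomes qs = -84 + 5.5(pb + 60) = 246 + 5.5pb. Setting this equal to demand: 801 - 2pb = 246 + 5.5pb, so pb = 74.
Sellers receive ps = 74 + 60 = 134; q' = 801 − 2·74 = 653.
The subsidy expands output by 653 − 565 = 88 past the efficient level; on those units the gap between marginal cost and willingness to pay runs from 0 up to 60.
DWL = ½ × 60 × 88 = 2640.

Deadweight loss = €2640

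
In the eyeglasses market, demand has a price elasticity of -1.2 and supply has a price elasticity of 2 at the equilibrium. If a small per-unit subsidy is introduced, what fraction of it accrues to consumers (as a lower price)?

Consumer share = 0.625

For a small subsidy around the equilibrium, the benefit split depends on the relative slopes, which at a point are proportional to the elasticities.
Buyer share = εs/(εs + |εd|) = 2/(2 + 1.2) = 0.625; seller share = |εd|/(εs + |εd|) = 0.375.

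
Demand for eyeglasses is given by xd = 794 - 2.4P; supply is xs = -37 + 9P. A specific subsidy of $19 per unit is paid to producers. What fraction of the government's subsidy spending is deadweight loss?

Pre-subsidy: 794 - 2.4P = -37 + 9P gives P* = 1385/19, x* = 11762/19.
With the subsidy, sellers receive Ps = Pb + 19 for each unit, where Pb is the price buyers pay.
Supply in terms of Pb becomes xs = -37 + 9(Pb + 19) = 134 + 9Pb. Setting this equal to demand: 794 - 2.4Pb = 134 + 9Pb, so Pb = 1100/19.
Sellers receive Ps = 1100/19 + 19 = 1461/19; x' = 794 − 2.4·(1100/19) = 12446/19.
ΔCS = ½(11762/19 + 12446/19)(1385/19 − 1100/19) = 181560/19; ΔPS = ½(11762/19 + 12446/19)(1461/19 − 1385/19) = 48416/19.
Government spending = 19 × 12446/19 = 12446.
DWL = ½ × 19 × (12446/19 − 11762/19) = 342; fraction = 342 / 12446 = 171/6223.

DWL / government spending = 171/6223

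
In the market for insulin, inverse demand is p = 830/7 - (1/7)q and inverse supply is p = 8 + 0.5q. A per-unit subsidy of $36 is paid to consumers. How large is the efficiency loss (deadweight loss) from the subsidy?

Deadweight loss = $1008

Pre-subsidy: 830/7 - (1/7)q = 8 + 0.5q gives q* = 172 and p* = 94.
With the rebate, buyers effectively pay pb = ps − 36, where ps is the price sellers receive.
On the curves, pb = 830/7 - (1/7)q and ps = 8 + 0.5q; the wedge ps − pb = 36 gives 8 + 0.5q − (830/7 - (1/7)q) = 36, so q' = 228.
Then pb = 830/7 − (1/7)·228 = 86 and ps = 8 + 0.5·228 = 122.
The subsidy expands output by 228 − 172 = 56 past the efficient level; on those units the gap between marginal cost and willingness to pay runs from 0 up to 36.
DWL = ½ × 36 × 56 = 1008.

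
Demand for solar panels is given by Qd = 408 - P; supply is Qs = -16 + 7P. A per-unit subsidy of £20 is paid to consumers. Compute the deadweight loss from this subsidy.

Deadweight loss = £175

Pre-subsidy: 408 - P = -16 + 7P gives P* = 53, Q* = 355.
With the rebate, buyers effectively pay Pb = Ps − 20, where Ps is the price sellers receive.
Demand in terms of Ps becomes Qd = 408 − 1(Ps − 20) = 428 - Ps. Setting this equal to supply: 428 - Ps = -16 + 7Ps, so Ps = 55.5.
Buyers pay Pb = 55.5 − 20 = 35.5; Q' = -16 + 7·55.5 = 372.5.
The subsidy expands output by 372.5 − 355 = 17.5 past the efficient level; on those units the gap between marginal cost and willingness to pay runs from 0 up to 20.
DWL = ½ × 20 × 17.5 = 175.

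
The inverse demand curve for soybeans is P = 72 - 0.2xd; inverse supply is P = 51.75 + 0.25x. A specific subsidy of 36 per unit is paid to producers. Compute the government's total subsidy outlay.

Government cost = 4500

Pre-subsidy: 72 - 0.2x = 51.75 + 0.25x gives x* = 45 and P* = 63.
With the subsidy, sellers receive Ps = Pb + 36 for each unit, where Pb is the price buyers pay.
On the curves, Pb = 72 - 0.2x and Ps = 51.75 + 0.25x; the wedge Ps − Pb = 36 gives 51.75 + 0.25x − (72 - 0.2x) = 36, so x' = 125.
Then Pb = 72 − 0.2·125 = 47 and Ps = 51.75 + 0.25·125 = 83.
Government outlay = subsidy × quantity = 36 × 125 = 4500.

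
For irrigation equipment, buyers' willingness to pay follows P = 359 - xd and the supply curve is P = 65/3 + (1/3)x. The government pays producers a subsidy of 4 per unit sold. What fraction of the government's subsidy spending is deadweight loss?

DWL / government spending = 0.005859375

Pre-subsidy: 359 - x = 65/3 + (1/3)x gives x* = 253 and P* = 106.
With the subsidy, sellers receive Ps = Pb + 4 for each unit, where Pb is the price buyers pay.
On the curves, Pb = 359 - x and Ps = 65/3 + (1/3)x; the wedge Ps − Pb = 4 gives 65/3 + (1/3)x − (359 - x) = 4, so x' = 256.
Then Pb = 359 − 1·256 = 103 and Ps = 65/3 + (1/3)·256 = 107.
ΔCS = ½(253 + 256)(106 − 103) = 763.5; ΔPS = ½(253 + 256)(107 − 106) = 254.5.
Government spending = 4 × 256 = 1024.
DWL = ½ × 4 × (256 − 253) = 6; fraction = 6 / 1024 = 0.005859375.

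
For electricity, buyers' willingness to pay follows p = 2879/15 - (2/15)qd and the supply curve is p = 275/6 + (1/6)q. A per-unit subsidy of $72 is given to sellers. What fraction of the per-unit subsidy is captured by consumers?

Consumer share = 4/9

Pre-subsidy: 2879/15 - (2/15)q = 275/6 + (1/6)q gives q* = 487 and p* = 127.
With the subsidy, sellers receive ps = pb + 72 for each unit, where pb is the price buyers pay.
On the curves, pb = 2879/15 - (2/15)q and ps = 275/6 + (1/6)q; the wedge ps − pb = 72 gives 275/6 + (1/6)q − (2879/15 - (2/15)q) = 72, so q' = 727.
Then pb = 2879/15 − (2/15)·727 = 95 and ps = 275/6 + (1/6)·727 = 167.
Buyers' price falls by p* − pb = 127 − 95 = 32; sellers' price rises by ps − p* = 167 − 127 = 40.
So consumers capture 32/72 = 4/9 of each unit of subsidy.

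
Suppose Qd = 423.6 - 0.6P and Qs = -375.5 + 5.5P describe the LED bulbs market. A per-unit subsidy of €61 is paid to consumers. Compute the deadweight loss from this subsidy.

Deadweight loss = €1006.5

Pre-subsidy: 423.6 - 0.6P = -375.5 + 5.5P gives P* = 131, Q* = 345.
With the rebate, buyers effectively pay Pb = Ps − 61, where Ps is the price sellers receive.
Demand in terms of Ps becomes Qd = 423.6 − 0.6(Ps − 61) = 460.2 - 0.6Ps. Setting this equal to supply: 460.2 - 0.6Ps = -375.5 + 5.5Ps, so Ps = 137.
Buyers pay Pb = 137 − 61 = 76; Q' = -375.5 + 5.5·137 = 378.
The subsidy expands output by 378 − 345 = 33 past the efficient level; on those units the gap between marginal cost and willingness to pay runs from 0 up to 61.
DWL = ½ × 61 × 33 = 1006.5.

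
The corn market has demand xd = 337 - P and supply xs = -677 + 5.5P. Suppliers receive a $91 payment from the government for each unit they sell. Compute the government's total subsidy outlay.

Pre-subsidy: 337 - P = -677 + 5.5P gives P* = 156, x* = 181.
With the subsidy, sellers receive Ps = Pb + 91 for each unit, where Pb is the price buyers pay.
Supply in terms of Pb becomes xs = -677 + 5.5(Pb + 91) = -176.5 + 5.5Pb. Setting this equal to demand: 337 - Pb = -176.5 + 5.5Pb, so Pb = 79.
Sellers receive Ps = 79 + 91 = 170; x' = 337 − 1·79 = 258.
Government outlay = subsidy × quantity = 91 × 258 = 23478.

Government cost = $23478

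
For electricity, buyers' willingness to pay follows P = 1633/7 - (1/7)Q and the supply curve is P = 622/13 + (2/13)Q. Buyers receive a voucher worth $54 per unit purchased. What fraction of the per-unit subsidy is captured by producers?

Producer share = 14/27

Pre-subsidy: 1633/7 - (1/7)Q = 622/13 + (2/13)Q gives Q* = 625 and P* = 144.
With the rebate, buyers effectively pay Pb = Ps − 54, where Ps is the price sellers receive.
On the curves, Pb = 1633/7 - (1/7)Q and Ps = 622/13 + (2/13)Q; the wedge Ps − Pb = 54 gives 622/13 + (2/13)Q − (1633/7 - (1/7)Q) = 54, so Q' = 807.
Then Pb = 1633/7 − (1/7)·807 = 118 and Ps = 622/13 + (2/13)·807 = 172.
Buyers' price falls by P* − Pb = 144 − 118 = 26; sellers' price rises by Ps − P* = 172 − 144 = 28.
So producers capture 28/54 = 14/27 of each unit of subsidy.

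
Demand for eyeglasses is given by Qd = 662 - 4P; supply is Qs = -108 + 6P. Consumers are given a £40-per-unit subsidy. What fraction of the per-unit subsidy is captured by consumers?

Pre-subsidy: 662 - 4P = -108 + 6P gives P* = 77, Q* = 354.
With the rebate, buyers effectively pay Pb = Ps − 40, where Ps is the price sellers receive.
Demand in terms of Ps becomes Qd = 662 − 4(Ps − 40) = 822 - 4Ps. Setting this equal to supply: 822 - 4Ps = -108 + 6Ps, so Ps = 93.
Buyers pay Pb = 93 − 40 = 53; Q' = -108 + 6·93 = 450.
Buyers' price falls by P* − Pb = 77 − 53 = 24; sellers' price rises by Ps − P* = 93 − 77 = 16.
So consumers capture 24/40 = 0.6 of each unit of subsidy.

Consumer share = 0.6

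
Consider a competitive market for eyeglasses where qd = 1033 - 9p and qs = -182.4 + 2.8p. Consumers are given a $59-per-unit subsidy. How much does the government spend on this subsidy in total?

Pre-subsidy: 1033 - 9p = -182.4 + 2.8p gives p* = 103, q* = 106.
With the rebate, buyers effectively pay pb = ps − 59, where ps is the price sellers receive.
Demand in terms of ps becomes qd = 1033 − 9(ps − 59) = 1564 - 9ps. Setting this equal to supply: 1564 - 9ps = -182.4 + 2.8ps, so ps = 148.
Buyers pay pb = 148 − 59 = 89; q' = -182.4 + 2.8·148 = 232.
Government outlay = subsidy × quantity = 59 × 232 = 13688.

Government cost = $13688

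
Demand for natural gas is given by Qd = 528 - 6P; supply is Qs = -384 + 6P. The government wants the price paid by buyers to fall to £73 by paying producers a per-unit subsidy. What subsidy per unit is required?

At a buyer price of 73, quantity demanded is 528 − 6·73 = 90.
Sellers supply 90 only when they receive Ps with -384 + 6·Ps = 90, i.e. Ps = 79.
s = Ps − Pb = 79 − 73 = 6.

Required subsidy s = £6 per unit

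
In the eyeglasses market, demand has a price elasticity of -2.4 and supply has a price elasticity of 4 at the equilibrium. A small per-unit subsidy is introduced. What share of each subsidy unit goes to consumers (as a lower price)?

For a small subsidy around the equilibrium, the benefit split depends on the relative slopes, which at a point are proportional to the elasticities.
Buyer share = εs/(εs + |εd|) = 4/(4 + 2.4) = 0.625; seller share = |εd|/(εs + |εd|) = 0.375.

Consumer share = 0.625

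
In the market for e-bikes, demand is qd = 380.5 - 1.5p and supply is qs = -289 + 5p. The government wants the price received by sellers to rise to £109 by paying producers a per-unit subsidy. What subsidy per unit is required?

Required subsidy s = £26 per unit

At a seller price of 109, quantity supplied is -289 + 5·109 = 256.
Buyers absorb 256 only when they pay pb with 380.5 − 1.5·pb = 256, i.e. pb = 83.
s = ps − pb = 109 − 83 = 26.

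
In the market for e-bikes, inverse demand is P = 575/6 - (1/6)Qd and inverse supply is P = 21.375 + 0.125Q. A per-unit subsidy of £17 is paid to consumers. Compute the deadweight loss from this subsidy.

Deadweight loss = 3468/7

Pre-subsidy: 575/6 - (1/6)Q = 21.375 + 0.125Q gives Q* = 1787/7 and P* = 373/7.
With the rebate, buyers effectively pay Pb = Ps − 17, where Ps is the price sellers receive.
On the curves, Pb = 575/6 - (1/6)Q and Ps = 21.375 + 0.125Q; the wedge Ps − Pb = 17 gives 21.375 + 0.125Q − (575/6 - (1/6)Q) = 17, so Q' = 2195/7.
Then Pb = 575/6 − (1/6)·(2195/7) = 305/7 and Ps = 21.375 + 0.125·(2195/7) = 424/7.
The subsidy expands output by 2195/7 − 1787/7 = 408/7 past the efficient level; on those units the gap between marginal cost and willingness to pay runs from 0 up to 17.
DWL = ½ × 17 × 408/7 = 3468/7.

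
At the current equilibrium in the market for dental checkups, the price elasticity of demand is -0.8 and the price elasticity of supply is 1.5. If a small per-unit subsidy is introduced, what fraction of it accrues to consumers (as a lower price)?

Consumer share = 15/23

For a small subsidy around the equilibrium, the benefit split depends on the relative slopes, which at a point are proportional to the elasticities.
Buyer share = εs/(εs + |εd|) = 1.5/(1.5 + 0.8) = 15/23; seller share = |εd|/(εs + |εd|) = 8/23.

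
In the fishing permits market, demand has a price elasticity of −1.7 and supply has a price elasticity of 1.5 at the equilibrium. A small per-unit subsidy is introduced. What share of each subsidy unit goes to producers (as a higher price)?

Producer share = 0.53125

For a small subsidy around the equilibrium, the benefit split depends on the relative slopes, which at a point are proportional to the elasticities.
Buyer share = εs/(εs + |εd|) = 1.5/(1.5 + 1.7) = 0.46875; seller share = |εd|/(εs + |εd|) = 0.53125.
So producers capture 0.53125 of the subsidy.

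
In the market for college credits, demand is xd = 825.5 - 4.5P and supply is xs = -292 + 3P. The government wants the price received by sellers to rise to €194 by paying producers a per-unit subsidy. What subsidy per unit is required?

At a seller price of 194, quantity supplied is -292 + 3·194 = 290.
Buyers absorb 290 only when they pay Pb with 825.5 − 4.5·Pb = 290, i.e. Pb = 119.
s = Ps − Pb = 194 − 119 = 75.

Required subsidy s = €75 per unit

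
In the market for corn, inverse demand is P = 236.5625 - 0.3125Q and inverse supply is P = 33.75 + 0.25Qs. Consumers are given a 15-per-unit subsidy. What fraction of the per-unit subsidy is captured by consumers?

Pre-subsidy: 236.5625 - 0.3125Q = 33.75 + 0.25Q gives Q* = 3245/9 and P* = 1115/9.
With the rebate, buyers effectively pay Pb = Ps − 15, where Ps is the price sellers receive.
On the curves, Pb = 236.5625 - 0.3125Q and Ps = 33.75 + 0.25Q; the wedge Ps − Pb = 15 gives 33.75 + 0.25Q − (236.5625 - 0.3125Q) = 15, so Q' = 3485/9.
Then Pb = 236.5625 − 0.3125·(3485/9) = 1040/9 and Ps = 33.75 + 0.25·(3485/9) = 1175/9.
Buyers' price falls by P* − Pb = 1115/9 − 1040/9 = 25/3; sellers' price rises by Ps − P* = 1175/9 − 1115/9 = 20/3.
So consumers capture (25/3)/15 = 5/9 of each unit of subsidy.

Consumer share = 5/9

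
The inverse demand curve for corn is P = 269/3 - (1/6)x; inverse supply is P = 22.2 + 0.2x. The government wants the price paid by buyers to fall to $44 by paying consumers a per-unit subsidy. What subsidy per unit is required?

Required subsidy s = $33 per unit

At a buyer price of 44, quantity demanded is 538 − 6·44 = 274.
Sellers supply 274 only when they receive Ps = 22.2 + 0.2·274 = 77.
s = Ps − Pb = 77 − 44 = 33.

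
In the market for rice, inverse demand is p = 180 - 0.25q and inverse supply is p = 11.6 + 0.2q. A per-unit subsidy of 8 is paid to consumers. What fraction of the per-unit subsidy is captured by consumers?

Pre-subsidy: 180 - 0.25q = 11.6 + 0.2q gives q* = 3368/9 and p* = 778/9.
With the rebate, buyers effectively pay pb = ps − 8, where ps is the price sellers receive.
On the curves, pb = 180 - 0.25q and ps = 11.6 + 0.2q; the wedge ps − pb = 8 gives 11.6 + 0.2q − (180 - 0.25q) = 8, so q' = 392.
Then pb = 180 − 0.25·392 = 82 and ps = 11.6 + 0.2·392 = 90.
Buyers' price falls by p* − pb = 778/9 − 82 = 40/9; sellers' price rises by ps − p* = 90 − 778/9 = 32/9.
So consumers capture (40/9)/8 = 5/9 of each unit of subsidy.

Consumer share = 5/9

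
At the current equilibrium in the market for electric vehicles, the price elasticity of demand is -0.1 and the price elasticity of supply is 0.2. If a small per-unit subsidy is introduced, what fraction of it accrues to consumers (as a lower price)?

For a small subsidy around the equilibrium, the benefit split depends on the relative slopes, which at a point are proportional to the elasticities.
Buyer share = εs/(εs + |εd|) = 0.2/(0.2 + 0.1) = 2/3; seller share = |εd|/(εs + |εd|) = 1/3.

Consumer share = 2/3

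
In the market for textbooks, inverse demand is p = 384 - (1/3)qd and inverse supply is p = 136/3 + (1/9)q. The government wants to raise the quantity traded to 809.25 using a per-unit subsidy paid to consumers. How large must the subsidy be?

At q = 809.25, from the demand curve buyers pay pb = 384 − (1/3)·809.25 = 114.25; from the supply curve sellers need ps = 136/3 + (1/9)·809.25 = 135.25.
The subsidy must fill the gap: s = ps − pb = 135.25 − 114.25 = 21.

Required subsidy s = 21 per unit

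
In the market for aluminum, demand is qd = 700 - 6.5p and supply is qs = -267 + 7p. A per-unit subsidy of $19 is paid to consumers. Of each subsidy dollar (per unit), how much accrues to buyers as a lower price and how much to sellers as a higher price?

Pre-subsidy: 700 - 6.5p = -267 + 7p gives p* = 1934/27, q* = 6329/27.
With the rebate, buyers effectively pay pb = ps − 19, where ps is the price sellers receive.
Demand in terms of ps becomes qd = 700 − 6.5(ps − 19) = 823.5 - 6.5ps. Setting this equal to supply: 823.5 - 6.5ps = -267 + 7ps, so ps = 727/9.
Buyers pay pb = 727/9 − 19 = 556/9; q' = -267 + 7·(727/9) = 2686/9.
Buyers' price falls by p* − pb = 1934/27 − 556/9 = 266/27; sellers' price rises by ps − p* = 727/9 − 1934/27 = 247/27.

Buyers gain 266/27 per unit; sellers gain 247/27 per unit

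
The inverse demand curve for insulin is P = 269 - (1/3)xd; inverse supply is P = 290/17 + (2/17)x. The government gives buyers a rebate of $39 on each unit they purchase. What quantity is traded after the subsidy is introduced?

x' = 14838/23

Pre-subsidy: 269 - (1/3)x = 290/17 + (2/17)x gives x* = 12849/23 and P* = 1904/23.
With the rebate, buyers effectively pay Pb = Ps − 39, where Ps is the price sellers receive.
On the curves, Pb = 269 - (1/3)x and Ps = 290/17 + (2/17)x; the wedge Ps − Pb = 39 gives 290/17 + (2/17)x − (269 - (1/3)x) = 39, so x' = 14838/23.
Then Pb = 269 − (1/3)·(14838/23) = 1241/23 and Ps = 290/17 + (2/17)·(14838/23) = 2138/23.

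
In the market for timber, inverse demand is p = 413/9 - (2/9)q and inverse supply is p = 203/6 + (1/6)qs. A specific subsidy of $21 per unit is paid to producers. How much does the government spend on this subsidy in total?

Government cost = $1785

Pre-subsidy: 413/9 - (2/9)q = 203/6 + (1/6)q gives q* = 31 and p* = 39.
With the subsidy, sellers receive ps = pb + 21 for each unit, where pb is the price buyers pay.
On the curves, pb = 413/9 - (2/9)q and ps = 203/6 + (1/6)q; the wedge ps − pb = 21 gives 203/6 + (1/6)q − (413/9 - (2/9)q) = 21, so q' = 85.
Then pb = 413/9 − (2/9)·85 = 27 and ps = 203/6 + (1/6)·85 = 48.
Government outlay = subsidy × quantity = 21 × 85 = 1785.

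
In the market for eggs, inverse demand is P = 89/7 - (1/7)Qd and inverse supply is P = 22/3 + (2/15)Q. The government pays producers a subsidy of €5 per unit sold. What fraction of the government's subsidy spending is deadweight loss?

Pre-subsidy: 89/7 - (1/7)Q = 22/3 + (2/15)Q gives Q* = 565/29 and P* = 288/29.
With the subsidy, sellers receive Ps = Pb + 5 for each unit, where Pb is the price buyers pay.
On the curves, Pb = 89/7 - (1/7)Q and Ps = 22/3 + (2/15)Q; the wedge Ps − Pb = 5 gives 22/3 + (2/15)Q − (89/7 - (1/7)Q) = 5, so Q' = 1090/29.
Then Pb = 89/7 − (1/7)·(1090/29) = 213/29 and Ps = 22/3 + (2/15)·(1090/29) = 358/29.
ΔCS = ½(565/29 + 1090/29)(288/29 − 213/29) = 124125/1682; ΔPS = ½(565/29 + 1090/29)(358/29 − 288/29) = 57925/841.
Government spending = 5 × 1090/29 = 5450/29.
DWL = ½ × 5 × (1090/29 − 565/29) = 2625/58; fraction = (2625/58) / (5450/29) = 105/436.

DWL / government spending = 105/436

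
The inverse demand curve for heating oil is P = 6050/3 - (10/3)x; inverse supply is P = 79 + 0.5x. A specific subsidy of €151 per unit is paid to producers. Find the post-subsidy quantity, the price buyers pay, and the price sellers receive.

x' = 12532/23; buyers pay 4610/23; sellers receive 8083/23

Pre-subsidy: 6050/3 - (10/3)x = 79 + 0.5x gives x* = 11626/23 and P* = 7630/23.
With the subsidy, sellers receive Ps = Pb + 151 for each unit, where Pb is the price buyers pay.
On the curves, Pb = 6050/3 - (10/3)x and Ps = 79 + 0.5x; the wedge Ps − Pb = 151 gives 79 + 0.5x − (6050/3 - (10/3)x) = 151, so x' = 12532/23.
Then Pb = 6050/3 − (10/3)·(12532/23) = 4610/23 and Ps = 79 + 0.5·(12532/23) = 8083/23.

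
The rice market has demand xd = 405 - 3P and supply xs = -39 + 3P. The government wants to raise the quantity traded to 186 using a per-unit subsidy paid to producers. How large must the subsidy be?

Required subsidy s = 2 per unit

At x = 186, invert demand for the buyer price: Pb = (405 − 186)/3 = 73; invert supply for the seller price: Ps = (186 − (-39))/3 = 75.
The subsidy must fill the gap: s = Ps − Pb = 75 − 73 = 2.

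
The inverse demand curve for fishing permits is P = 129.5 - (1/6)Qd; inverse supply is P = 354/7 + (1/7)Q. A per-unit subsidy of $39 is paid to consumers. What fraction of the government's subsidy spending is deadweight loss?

DWL / government spending = 21/127

Pre-subsidy: 129.5 - (1/6)Q = 354/7 + (1/7)Q gives Q* = 255 and P* = 87.
With the rebate, buyers effectively pay Pb = Ps − 39, where Ps is the price sellers receive.
On the curves, Pb = 129.5 - (1/6)Q and Ps = 354/7 + (1/7)Q; the wedge Ps − Pb = 39 gives 354/7 + (1/7)Q − (129.5 - (1/6)Q) = 39, so Q' = 381.
Then Pb = 129.5 − (1/6)·381 = 66 and Ps = 354/7 + (1/7)·381 = 105.
ΔCS = ½(255 + 381)(87 − 66) = 6678; ΔPS = ½(255 + 381)(105 − 87) = 5724.
Government spending = 39 × 381 = 14859.
DWL = ½ × 39 × (381 − 255) = 2457; fraction = 2457 / 14859 = 21/127.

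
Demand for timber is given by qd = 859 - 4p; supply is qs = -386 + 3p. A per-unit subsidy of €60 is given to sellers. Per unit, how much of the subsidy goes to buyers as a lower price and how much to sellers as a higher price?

Pre-subsidy: 859 - 4p = -386 + 3p gives p* = 1245/7, q* = 1033/7.
With the subsidy, sellers receive ps = pb + 60 for each unit, where pb is the price buyers pay.
Supply in terms of pb becomes qs = -386 + 3(pb + 60) = -206 + 3pb. Setting this equal to demand: 859 - 4pb = -206 + 3pb, so pb = 1065/7.
Sellers receive ps = 1065/7 + 60 = 1485/7; q' = 859 − 4·(1065/7) = 1753/7.
Buyers' price falls by p* − pb = 1245/7 − 1065/7 = 180/7; sellers' price rises by ps − p* = 1485/7 − 1245/7 = 240/7.

Buyers gain 180/7 per unit; sellers gain 240/7 per unit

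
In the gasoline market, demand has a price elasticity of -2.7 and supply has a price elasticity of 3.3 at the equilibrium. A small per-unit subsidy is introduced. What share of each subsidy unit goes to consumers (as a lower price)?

Consumer share = 0.55

For a small subsidy around the equilibrium, the benefit split depends on the relative slopes, which at a point are proportional to the elasticities.
Buyer share = εs/(εs + |εd|) = 3.3/(3.3 + 2.7) = 0.55; seller share = |εd|/(εs + |εd|) = 0.45.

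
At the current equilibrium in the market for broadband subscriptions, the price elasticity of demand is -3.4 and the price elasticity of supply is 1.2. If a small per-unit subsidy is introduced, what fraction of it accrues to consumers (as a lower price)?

Consumer share = 6/23

For a small subsidy around the equilibrium, the benefit split depends on the relative slopes, which at a point are proportional to the elasticities.
Buyer share = εs/(εs + |εd|) = 1.2/(1.2 + 3.4) = 6/23; seller share = |εd|/(εs + |εd|) = 17/23.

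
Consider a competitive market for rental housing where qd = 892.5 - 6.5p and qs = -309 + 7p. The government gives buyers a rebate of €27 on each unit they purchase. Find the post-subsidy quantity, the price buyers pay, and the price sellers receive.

Pre-subsidy: 892.5 - 6.5p = -309 + 7p gives p* = 89, q* = 314.
With the rebate, buyers effectively pay pb = ps − 27, where ps is the price sellers receive.
Demand in terms of ps becomes qd = 892.5 − 6.5(ps − 27) = 1068 - 6.5ps. Setting this equal to supply: 1068 - 6.5ps = -309 + 7ps, so ps = 102.
Buyers pay pb = 102 − 27 = 75; q' = -309 + 7·102 = 405.

q' = 405; buyers pay €75; sellers receive €102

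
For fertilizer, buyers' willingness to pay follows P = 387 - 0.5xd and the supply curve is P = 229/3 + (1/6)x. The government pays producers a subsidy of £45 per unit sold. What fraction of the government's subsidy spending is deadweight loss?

DWL / government spending = 135/2134

Pre-subsidy: 387 - 0.5x = 229/3 + (1/6)x gives x* = 466 and P* = 154.
With the subsidy, sellers receive Ps = Pb + 45 for each unit, where Pb is the price buyers pay.
On the curves, Pb = 387 - 0.5x and Ps = 229/3 + (1/6)x; the wedge Ps − Pb = 45 gives 229/3 + (1/6)x − (387 - 0.5x) = 45, so x' = 533.5.
Then Pb = 387 − 0.5·533.5 = 120.25 and Ps = 229/3 + (1/6)·533.5 = 165.25.
ΔCS = ½(466 + 533.5)(154 − 120.25) = 16866.5625; ΔPS = ½(466 + 533.5)(165.25 − 154) = 5622.1875.
Government spending = 45 × 533.5 = 24007.5.
DWL = ½ × 45 × (533.5 − 466) = 1518.75; fraction = 1518.75 / 24007.5 = 135/2134.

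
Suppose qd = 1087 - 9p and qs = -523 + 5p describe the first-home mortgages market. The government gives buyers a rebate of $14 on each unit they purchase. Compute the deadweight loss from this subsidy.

Pre-subsidy: 1087 - 9p = -523 + 5p gives p* = 115, q* = 52.
With the rebate, buyers effectively pay pb = ps − 14, where ps is the price sellers receive.
Demand in terms of ps becomes qd = 1087 − 9(ps − 14) = 1213 - 9ps. Setting this equal to supply: 1213 - 9ps = -523 + 5ps, so ps = 124.
Buyers pay pb = 124 − 14 = 110; q' = -523 + 5·124 = 97.
The subsidy expands output by 97 − 52 = 45 past the efficient level; on those units the gap between marginal cost and willingness to pay runs from 0 up to 14.
DWL = ½ × 14 × 45 = 315.

Deadweight loss = $315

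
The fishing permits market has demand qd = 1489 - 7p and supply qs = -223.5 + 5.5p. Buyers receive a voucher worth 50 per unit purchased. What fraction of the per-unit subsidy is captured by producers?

Pre-subsidy: 1489 - 7p = -223.5 + 5.5p gives p* = 137, q* = 530.
With the rebate, buyers effectively pay pb = ps − 50, where ps is the price sellers receive.
Demand in terms of ps becomes qd = 1489 − 7(ps − 50) = 1839 - 7ps. Setting this equal to supply: 1839 - 7ps = -223.5 + 5.5ps, so ps = 165.
Buyers pay pb = 165 − 50 = 115; q' = -223.5 + 5.5·165 = 684.
Buyers' price falls by p* − pb = 137 − 115 = 22; sellers' price rises by ps − p* = 165 − 137 = 28.
So producers capture 28/50 = 0.56 of each unit of subsidy.

Producer share = 0.56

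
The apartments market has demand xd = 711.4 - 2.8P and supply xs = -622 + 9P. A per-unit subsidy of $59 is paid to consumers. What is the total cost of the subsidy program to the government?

Government cost = $30739

Pre-subsidy: 711.4 - 2.8P = -622 + 9P gives P* = 113, x* = 395.
With the rebate, buyers effectively pay Pb = Ps − 59, where Ps is the price sellers receive.
Demand in terms of Ps becomes xd = 711.4 − 2.8(Ps − 59) = 876.6 - 2.8Ps. Setting this equal to supply: 876.6 - 2.8Ps = -622 + 9Ps, so Ps = 127.
Buyers pay Pb = 127 − 59 = 68; x' = -622 + 9·127 = 521.
Government outlay = subsidy × quantity = 59 × 521 = 30739.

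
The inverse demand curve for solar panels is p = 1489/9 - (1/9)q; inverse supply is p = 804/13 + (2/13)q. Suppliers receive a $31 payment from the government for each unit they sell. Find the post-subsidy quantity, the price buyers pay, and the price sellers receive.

Pre-subsidy: 1489/9 - (1/9)q = 804/13 + (2/13)q gives q* = 391 and p* = 122.
With the subsidy, sellers receive ps = pb + 31 for each unit, where pb is the price buyers pay.
On the curves, pb = 1489/9 - (1/9)q and ps = 804/13 + (2/13)q; the wedge ps − pb = 31 gives 804/13 + (2/13)q − (1489/9 - (1/9)q) = 31, so q' = 508.
Then pb = 1489/9 − (1/9)·508 = 109 and ps = 804/13 + (2/13)·508 = 140.

q' = 508; buyers pay $109; sellers receive $140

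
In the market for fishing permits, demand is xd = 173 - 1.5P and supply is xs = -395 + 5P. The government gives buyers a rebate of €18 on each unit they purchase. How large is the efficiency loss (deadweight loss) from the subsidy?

Pre-subsidy: 173 - 1.5P = -395 + 5P gives P* = 1136/13, x* = 545/13.
With the rebate, buyers effectively pay Pb = Ps − 18, where Ps is the price sellers receive.
Demand in terms of Ps becomes xd = 173 − 1.5(Ps − 18) = 200 - 1.5Ps. Setting this equal to supply: 200 - 1.5Ps = -395 + 5Ps, so Ps = 1190/13.
Buyers pay Pb = 1190/13 − 18 = 956/13; x' = -395 + 5·(1190/13) = 815/13.
The subsidy expands output by 815/13 − 545/13 = 270/13 past the efficient level; on those units the gap between marginal cost and willingness to pay runs from 0 up to 18.
DWL = ½ × 18 × 270/13 = 2430/13.

Deadweight loss = 2430/13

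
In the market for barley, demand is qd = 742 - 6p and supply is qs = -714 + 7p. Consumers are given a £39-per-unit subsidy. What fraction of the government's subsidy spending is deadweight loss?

Pre-subsidy: 742 - 6p = -714 + 7p gives p* = 112, q* = 70.
With the rebate, buyers effectively pay pb = ps − 39, where ps is the price sellers receive.
Demand in terms of ps becomes qd = 742 − 6(ps − 39) = 976 - 6ps. Setting this equal to supply: 976 - 6ps = -714 + 7ps, so ps = 130.
Buyers pay pb = 130 − 39 = 91; q' = -714 + 7·130 = 196.
ΔCS = ½(70 + 196)(112 − 91) = 2793; ΔPS = ½(70 + 196)(130 − 112) = 2394.
Government spending = 39 × 196 = 7644.
DWL = ½ × 39 × (196 − 70) = 2457; fraction = 2457 / 7644 = 9/28.

DWL / government spending = 9/28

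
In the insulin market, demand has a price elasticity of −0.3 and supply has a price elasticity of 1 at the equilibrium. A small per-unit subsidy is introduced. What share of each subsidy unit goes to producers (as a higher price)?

For a small subsidy around the equilibrium, the benefit split depends on the relative slopes, which at a point are proportional to the elasticities.
Buyer share = εs/(εs + |εd|) = 1/(1 + 0.3) = 10/13; seller share = |εd|/(εs + |εd|) = 3/13.
So producers capture 3/13 of the subsidy.

Producer share = 3/13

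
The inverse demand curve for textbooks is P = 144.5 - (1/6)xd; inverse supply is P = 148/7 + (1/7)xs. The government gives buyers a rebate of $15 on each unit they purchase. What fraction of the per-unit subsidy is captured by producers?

Producer share = 6/13

Pre-subsidy: 144.5 - (1/6)x = 148/7 + (1/7)x gives x* = 5181/13 and P* = 1015/13.
With the rebate, buyers effectively pay Pb = Ps − 15, where Ps is the price sellers receive.
On the curves, Pb = 144.5 - (1/6)x and Ps = 148/7 + (1/7)x; the wedge Ps − Pb = 15 gives 148/7 + (1/7)x − (144.5 - (1/6)x) = 15, so x' = 447.
Then Pb = 144.5 − (1/6)·447 = 70 and Ps = 148/7 + (1/7)·447 = 85.
Buyers' price falls by P* − Pb = 1015/13 − 70 = 105/13; sellers' price rises by Ps − P* = 85 − 1015/13 = 90/13.
So producers capture (90/13)/15 = 6/13 of each unit of subsidy.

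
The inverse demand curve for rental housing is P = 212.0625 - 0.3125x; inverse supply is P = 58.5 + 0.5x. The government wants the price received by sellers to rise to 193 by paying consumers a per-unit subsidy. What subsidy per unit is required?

At a seller price of 193, quantity supplied is -117 + 2·193 = 269.
Buyers absorb 269 only when they pay Pb = 212.0625 − 0.3125·269 = 128.
s = Ps − Pb = 193 − 128 = 65.

Required subsidy s = 65 per unit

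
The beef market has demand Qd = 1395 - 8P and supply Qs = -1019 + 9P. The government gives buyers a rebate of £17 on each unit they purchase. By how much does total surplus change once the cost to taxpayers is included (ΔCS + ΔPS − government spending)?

Net change in total surplus = -£612

Pre-subsidy: 1395 - 8P = -1019 + 9P gives P* = 142, Q* = 259.
With the rebate, buyers effectively pay Pb = Ps − 17, where Ps is the price sellers receive.
Demand in terms of Ps becomes Qd = 1395 − 8(Ps − 17) = 1531 - 8Ps. Setting this equal to supply: 1531 - 8Ps = -1019 + 9Ps, so Ps = 150.
Buyers pay Pb = 150 − 17 = 133; Q' = -1019 + 9·150 = 331.
ΔCS = ½(259 + 331)(142 − 133) = 2655; ΔPS = ½(259 + 331)(150 − 142) = 2360.
Government spending = 17 × 331 = 5627.
Net change = 2655 + 2360 − 5627 = -612. The loss equals the DWL triangle ½·17·72.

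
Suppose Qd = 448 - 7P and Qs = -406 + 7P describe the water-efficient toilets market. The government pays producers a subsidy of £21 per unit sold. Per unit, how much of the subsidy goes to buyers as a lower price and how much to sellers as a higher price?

Buyers gain £10.5 per unit; sellers gain £10.5 per unit

Pre-subsidy: 448 - 7P = -406 + 7P gives P* = 61, Q* = 21.
With the subsidy, sellers receive Ps = Pb + 21 for each unit, where Pb is the price buyers pay.
Supply in terms of Pb becomes Qs = -406 + 7(Pb + 21) = -259 + 7Pb. Setting this equal to demand: 448 - 7Pb = -259 + 7Pb, so Pb = 50.5.
Sellers receive Ps = 50.5 + 21 = 71.5; Q' = 448 − 7·50.5 = 94.5.
Buyers' price falls by P* − Pb = 61 − 50.5 = 10.5; sellers' price rises by Ps − P* = 71.5 − 61 = 10.5.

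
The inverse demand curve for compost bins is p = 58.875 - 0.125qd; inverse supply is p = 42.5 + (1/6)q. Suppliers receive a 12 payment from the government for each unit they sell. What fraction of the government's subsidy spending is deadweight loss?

Pre-subsidy: 58.875 - 0.125q = 42.5 + (1/6)q gives q* = 393/7 and p* = 363/7.
With the subsidy, sellers receive ps = pb + 12 for each unit, where pb is the price buyers pay.
On the curves, pb = 58.875 - 0.125q and ps = 42.5 + (1/6)q; the wedge ps − pb = 12 gives 42.5 + (1/6)q − (58.875 - 0.125q) = 12, so q' = 681/7.
Then pb = 58.875 − 0.125·(681/7) = 327/7 and ps = 42.5 + (1/6)·(681/7) = 411/7.
ΔCS = ½(393/7 + 681/7)(363/7 − 327/7) = 19332/49; ΔPS = ½(393/7 + 681/7)(411/7 − 363/7) = 25776/49.
Government spending = 12 × 681/7 = 8172/7.
DWL = ½ × 12 × (681/7 − 393/7) = 1728/7; fraction = (1728/7) / (8172/7) = 48/227.

DWL / government spending = 48/227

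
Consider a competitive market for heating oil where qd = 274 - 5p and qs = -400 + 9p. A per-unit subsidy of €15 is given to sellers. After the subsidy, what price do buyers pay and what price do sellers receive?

Pre-subsidy: 274 - 5p = -400 + 9p gives p* = 337/7, q* = 233/7.
With the subsidy, sellers receive ps = pb + 15 for each unit, where pb is the price buyers pay.
Supply in terms of pb becomes qs = -400 + 9(pb + 15) = -265 + 9pb. Setting this equal to demand: 274 - 5pb = -265 + 9pb, so pb = 38.5.
Sellers receive ps = 38.5 + 15 = 53.5; q' = 274 − 5·38.5 = 81.5.

Buyers pay €38.5; sellers receive €53.5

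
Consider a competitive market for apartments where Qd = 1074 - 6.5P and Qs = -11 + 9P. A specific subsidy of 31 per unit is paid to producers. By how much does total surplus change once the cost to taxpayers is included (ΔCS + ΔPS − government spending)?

Pre-subsidy: 1074 - 6.5P = -11 + 9P gives P* = 70, Q* = 619.
With the subsidy, sellers receive Ps = Pb + 31 for each unit, where Pb is the price buyers pay.
Supply in terms of Pb becomes Qs = -11 + 9(Pb + 31) = 268 + 9Pb. Setting this equal to demand: 1074 - 6.5Pb = 268 + 9Pb, so Pb = 52.
Sellers receive Ps = 52 + 31 = 83; Q' = 1074 − 6.5·52 = 736.
ΔCS = ½(619 + 736)(70 − 52) = 12195; ΔPS = ½(619 + 736)(83 − 70) = 8807.5.
Government spending = 31 × 736 = 22816.
Net change = 12195 + 8807.5 − 22816 = -1813.5. The loss equals the DWL triangle ½·31·117.

Net change in total surplus = -1813.5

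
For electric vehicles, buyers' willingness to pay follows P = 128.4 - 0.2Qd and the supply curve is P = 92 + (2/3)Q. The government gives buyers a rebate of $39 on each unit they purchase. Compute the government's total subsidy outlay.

Government cost = $3393

Pre-subsidy: 128.4 - 0.2Q = 92 + (2/3)Q gives Q* = 42 and P* = 120.
With the rebate, buyers effectively pay Pb = Ps − 39, where Ps is the price sellers receive.
On the curves, Pb = 128.4 - 0.2Q and Ps = 92 + (2/3)Q; the wedge Ps − Pb = 39 gives 92 + (2/3)Q − (128.4 - 0.2Q) = 39, so Q' = 87.
Then Pb = 128.4 − 0.2·87 = 111 and Ps = 92 + (2/3)·87 = 150.
Government outlay = subsidy × quantity = 39 × 87 = 3393.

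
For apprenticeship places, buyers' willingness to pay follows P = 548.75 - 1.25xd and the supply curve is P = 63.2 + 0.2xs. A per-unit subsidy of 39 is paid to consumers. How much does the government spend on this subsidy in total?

Pre-subsidy: 548.75 - 1.25x = 63.2 + 0.2x gives x* = 9711/29 and P* = 3775/29.
With the rebate, buyers effectively pay Pb = Ps − 39, where Ps is the price sellers receive.
On the curves, Pb = 548.75 - 1.25x and Ps = 63.2 + 0.2x; the wedge Ps − Pb = 39 gives 63.2 + 0.2x − (548.75 - 1.25x) = 39, so x' = 10491/29.
Then Pb = 548.75 − 1.25·(10491/29) = 2800/29 and Ps = 63.2 + 0.2·(10491/29) = 3931/29.
Government outlay = subsidy × quantity = 39 × 10491/29 = 409149/29.

Government cost = 409149/29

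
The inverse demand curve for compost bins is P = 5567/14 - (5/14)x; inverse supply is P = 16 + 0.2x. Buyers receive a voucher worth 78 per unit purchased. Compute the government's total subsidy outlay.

Government cost = 64350

Pre-subsidy: 5567/14 - (5/14)x = 16 + 0.2x gives x* = 685 and P* = 153.
With the rebate, buyers effectively pay Pb = Ps − 78, where Ps is the price sellers receive.
On the curves, Pb = 5567/14 - (5/14)x and Ps = 16 + 0.2x; the wedge Ps − Pb = 78 gives 16 + 0.2x − (5567/14 - (5/14)x) = 78, so x' = 825.
Then Pb = 5567/14 − (5/14)·825 = 103 and Ps = 16 + 0.2·825 = 181.
Government outlay = subsidy × quantity = 78 × 825 = 64350.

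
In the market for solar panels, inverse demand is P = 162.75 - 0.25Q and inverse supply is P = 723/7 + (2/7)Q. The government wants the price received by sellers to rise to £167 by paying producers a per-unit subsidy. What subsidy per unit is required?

Required subsidy s = £60 per unit

At a seller price of 167, quantity supplied is -361.5 + 3.5·167 = 223.
Buyers absorb 223 only when they pay Pb = 162.75 − 0.25·223 = 107.
s = Ps − Pb = 167 − 107 = 60.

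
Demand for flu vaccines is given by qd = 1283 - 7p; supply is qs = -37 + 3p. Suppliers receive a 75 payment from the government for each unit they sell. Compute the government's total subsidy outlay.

Pre-subsidy: 1283 - 7p = -37 + 3p gives p* = 132, q* = 359.
With the subsidy, sellers receive ps = pb + 75 for each unit, where pb is the price buyers pay.
Supply in terms of pb becomes qs = -37 + 3(pb + 75) = 188 + 3pb. Setting this equal to demand: 1283 - 7pb = 188 + 3pb, so pb = 109.5.
Sellers receive ps = 109.5 + 75 = 184.5; q' = 1283 − 7·109.5 = 516.5.
Government outlay = subsidy × quantity = 75 × 516.5 = 38737.5.

Government cost = 38737.5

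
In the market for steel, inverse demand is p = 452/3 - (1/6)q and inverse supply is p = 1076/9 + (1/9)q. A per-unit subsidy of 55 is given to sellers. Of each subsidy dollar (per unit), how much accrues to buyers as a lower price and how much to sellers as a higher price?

Buyers gain 33 per unit; sellers gain 22 per unit

Pre-subsidy: 452/3 - (1/6)q = 1076/9 + (1/9)q gives q* = 112 and p* = 132.
With the subsidy, sellers receive ps = pb + 55 for each unit, where pb is the price buyers pay.
On the curves, pb = 452/3 - (1/6)q and ps = 1076/9 + (1/9)q; the wedge ps − pb = 55 gives 1076/9 + (1/9)q − (452/3 - (1/6)q) = 55, so q' = 310.
Then pb = 452/3 − (1/6)·310 = 99 and ps = 1076/9 + (1/9)·310 = 154.
Buyers' price falls by p* − pb = 132 − 99 = 33; sellers' price rises by ps − p* = 154 − 132 = 22.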